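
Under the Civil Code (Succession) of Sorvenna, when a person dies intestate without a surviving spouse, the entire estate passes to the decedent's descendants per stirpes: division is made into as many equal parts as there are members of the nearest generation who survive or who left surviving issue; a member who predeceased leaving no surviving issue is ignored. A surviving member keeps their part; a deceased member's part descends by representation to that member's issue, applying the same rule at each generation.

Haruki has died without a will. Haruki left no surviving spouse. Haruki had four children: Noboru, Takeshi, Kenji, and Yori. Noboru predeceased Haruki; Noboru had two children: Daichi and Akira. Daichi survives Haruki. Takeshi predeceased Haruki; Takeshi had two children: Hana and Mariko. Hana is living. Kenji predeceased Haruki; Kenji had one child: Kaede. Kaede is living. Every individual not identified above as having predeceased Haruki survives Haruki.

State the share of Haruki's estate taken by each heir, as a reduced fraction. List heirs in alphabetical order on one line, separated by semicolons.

There is no surviving spouse, so the entire estate passes to Haruki's descendants per stirpes.
The estate is divided into 4 equal shares of 1/4 among Noboru, Takeshi, Kenji, Yori.
Noboru predeceased; the 1/4 allotted to Noboru's branch passes to Noboru's issue by representation.
The 1/4 is divided into 2 equal shares of 1/8 among Daichi, Akira.
Daichi is living and takes 1/8.
Akira is living and takes 1/8.
Takeshi predeceased; the 1/4 allotted to Takeshi's branch passes to Takeshi's issue by representation.
The 1/4 is divided into 2 equal shares of 1/8 among Hana, Mariko.
Hana is living and takes 1/8.
Mariko is living and takes 1/8.
Kenji predeceased; the 1/4 allotted to Kenji's branch passes to Kenji's issue by representation.
Kaede is the sole taker at this level and receives the full 1/4.
Yori is living and takes 1/4.

Akira 1/8; Daichi 1/8; Hana 1/8; Kaede 1/4; Mariko 1/8; Yori 1/4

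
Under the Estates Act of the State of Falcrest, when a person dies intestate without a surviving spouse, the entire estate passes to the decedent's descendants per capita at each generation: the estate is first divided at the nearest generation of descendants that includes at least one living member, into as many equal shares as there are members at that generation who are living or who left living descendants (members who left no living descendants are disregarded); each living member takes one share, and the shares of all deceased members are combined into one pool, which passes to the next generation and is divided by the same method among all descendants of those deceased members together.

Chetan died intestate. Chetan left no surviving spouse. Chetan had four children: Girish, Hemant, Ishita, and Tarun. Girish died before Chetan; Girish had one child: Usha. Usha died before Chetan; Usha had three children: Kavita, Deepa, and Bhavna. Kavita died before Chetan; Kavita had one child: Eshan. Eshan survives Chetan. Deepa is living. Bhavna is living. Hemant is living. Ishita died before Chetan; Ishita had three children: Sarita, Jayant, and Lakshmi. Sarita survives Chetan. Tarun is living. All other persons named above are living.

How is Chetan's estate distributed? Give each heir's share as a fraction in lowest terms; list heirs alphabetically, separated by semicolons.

There is no surviving spouse, so the entire estate passes to Chetan's descendants per capita at each generation.
At generation 1 (Girish, Hemant, Ishita, Tarun) there are 4 shares of (1)/4 = 1/4 each.
Living: Hemant and Tarun — each takes 1/4.
Deceased: Girish and Ishita. Their combined 1/2 is pooled and carried to generation 2.
At generation 2 (Usha, Sarita, Jayant, Lakshmi) there are 4 shares of (1/2)/4 = 1/8 each.
Living: Sarita, Jayant, and Lakshmi — each takes 1/8.
Deceased: Usha. That 1/8 share is carried to generation 3.
At generation 3 (Kavita, Deepa, Bhavna) there are 3 shares of (1/8)/3 = 1/24 each.
Living: Deepa and Bhavna — each takes 1/24.
Deceased: Kavita. That 1/24 share is carried to generation 4.
At generation 4 (Eshan) there are 1 shares of (1/24)/1 = 1/24 each.
Living: Eshan — each takes 1/24.

Bhavna 1/24; Deepa 1/24; Eshan 1/24; Hemant 1/4; Jayant 1/8; Lakshmi 1/8; Sarita 1/8; Tarun 1/4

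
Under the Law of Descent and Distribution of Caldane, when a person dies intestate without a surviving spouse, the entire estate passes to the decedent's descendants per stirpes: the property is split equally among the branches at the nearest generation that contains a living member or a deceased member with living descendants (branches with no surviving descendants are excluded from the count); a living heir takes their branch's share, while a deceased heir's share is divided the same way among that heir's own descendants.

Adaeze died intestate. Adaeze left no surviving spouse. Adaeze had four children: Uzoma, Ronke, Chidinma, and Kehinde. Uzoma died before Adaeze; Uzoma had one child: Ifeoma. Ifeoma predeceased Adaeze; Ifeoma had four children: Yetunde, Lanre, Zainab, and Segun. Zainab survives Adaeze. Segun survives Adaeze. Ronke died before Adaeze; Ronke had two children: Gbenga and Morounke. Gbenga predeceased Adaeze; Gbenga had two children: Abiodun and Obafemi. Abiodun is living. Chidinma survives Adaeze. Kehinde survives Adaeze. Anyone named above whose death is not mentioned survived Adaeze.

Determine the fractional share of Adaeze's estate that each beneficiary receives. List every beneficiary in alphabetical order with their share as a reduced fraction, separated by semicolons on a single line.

Abiodun 1/16; Chidinma 1/4; Kehinde 1/4; Lanre 1/16; Morounke 1/8; Obafemi 1/16; Segun 1/16; Yetunde 1/16; Zainab 1/16

There is no surviving spouse, so the entire estate passes to Adaeze's descendants per stirpes.
The estate is divided into 4 equal shares of 1/4 among Uzoma, Ronke, Chidinma, Kehinde.
Uzoma predeceased; the 1/4 allotted to Uzoma's branch passes to Uzoma's issue by representation.
Ifeoma's line is the sole branch at this level, so the full 1/4 passes to Ifeoma's issue by representation.
The 1/4 is divided into 4 equal shares of 1/16 among Yetunde, Lanre, Zainab, Segun.
Yetunde is living and takes 1/16.
Lanre is living and takes 1/16.
Zainab is living and takes 1/16.
Segun is living and takes 1/16.
Ronke predeceased; the 1/4 allotted to Ronke's branch passes to Ronke's issue by representation.
The 1/4 is divided into 2 equal shares of 1/8 among Gbenga, Morounke.
Gbenga predeceased; the 1/8 allotted to Gbenga's branch passes to Gbenga's issue by representation.
The 1/8 is divided into 2 equal shares of 1/16 among Abiodun, Obafemi.
Abiodun is living and takes 1/16.
Obafemi is living and takes 1/16.
Morounke is living and takes 1/8.
Chidinma is living and takes 1/4.
Kehinde is living and takes 1/4.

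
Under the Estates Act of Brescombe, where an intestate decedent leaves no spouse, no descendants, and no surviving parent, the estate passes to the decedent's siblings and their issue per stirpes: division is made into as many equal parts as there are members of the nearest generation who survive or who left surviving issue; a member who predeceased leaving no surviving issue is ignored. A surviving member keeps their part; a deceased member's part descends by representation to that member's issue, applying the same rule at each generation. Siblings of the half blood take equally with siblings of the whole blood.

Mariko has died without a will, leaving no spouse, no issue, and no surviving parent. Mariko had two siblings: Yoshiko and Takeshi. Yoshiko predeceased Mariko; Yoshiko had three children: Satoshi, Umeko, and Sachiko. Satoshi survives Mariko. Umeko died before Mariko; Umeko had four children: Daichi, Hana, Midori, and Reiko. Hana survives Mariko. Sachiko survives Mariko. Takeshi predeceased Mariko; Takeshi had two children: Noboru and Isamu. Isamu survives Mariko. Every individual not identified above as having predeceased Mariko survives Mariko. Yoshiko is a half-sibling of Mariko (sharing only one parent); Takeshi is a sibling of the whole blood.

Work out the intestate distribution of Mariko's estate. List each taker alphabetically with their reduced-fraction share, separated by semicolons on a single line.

Daichi 1/24; Hana 1/24; Isamu 1/4; Midori 1/24; Noboru 1/4; Reiko 1/24; Sachiko 1/6; Satoshi 1/6

No spouse, descendants, or parent survives, so the estate passes to Mariko's siblings per stirpes.
Half-blood and whole-blood siblings take equally under the stated rule.
The estate is divided into 2 equal shares of 1/2 among Yoshiko, Takeshi.
Yoshiko predeceased; the 1/2 allotted to Yoshiko's branch passes to Yoshiko's issue by representation.
The 1/2 is divided into 3 equal shares of 1/6 among Satoshi, Umeko, Sachiko.
Satoshi is living and takes 1/6.
Umeko predeceased; the 1/6 allotted to Umeko's branch passes to Umeko's issue by representation.
The 1/6 is divided into 4 equal shares of 1/24 among Daichi, Hana, Midori, Reiko.
Daichi is living and takes 1/24.
Hana is living and takes 1/24.
Midori is living and takes 1/24.
Reiko is living and takes 1/24.
Sachiko is living and takes 1/6.
Takeshi predeceased; the 1/2 allotted to Takeshi's branch passes to Takeshi's issue by representation.
The 1/2 is divided into 2 equal shares of 1/4 among Noboru, Isamu.
Noboru is living and takes 1/4.
Isamu is living and takes 1/4.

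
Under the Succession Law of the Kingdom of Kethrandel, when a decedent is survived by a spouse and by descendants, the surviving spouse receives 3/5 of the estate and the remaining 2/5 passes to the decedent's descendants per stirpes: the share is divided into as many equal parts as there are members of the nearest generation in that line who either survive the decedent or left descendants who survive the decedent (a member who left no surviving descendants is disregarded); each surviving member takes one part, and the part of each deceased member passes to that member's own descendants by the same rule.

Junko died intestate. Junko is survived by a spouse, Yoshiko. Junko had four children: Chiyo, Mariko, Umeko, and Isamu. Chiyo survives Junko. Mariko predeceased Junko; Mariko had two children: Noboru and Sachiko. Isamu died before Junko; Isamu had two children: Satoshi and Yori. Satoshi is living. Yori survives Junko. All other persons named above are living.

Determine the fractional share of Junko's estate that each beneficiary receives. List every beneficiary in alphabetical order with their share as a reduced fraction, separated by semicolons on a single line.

Yoshiko, as surviving spouse, takes 3/5.
The remaining 2/5 passes to Junko's descendants per stirpes.
The 2/5 is divided into 4 equal shares of 1/10 among Chiyo, Mariko, Umeko, Isamu.
Chiyo is living and takes 1/10.
Mariko predeceased; the 1/10 allotted to Mariko's branch passes to Mariko's issue by representation.
The 1/10 is divided into 2 equal shares of 1/20 among Noboru, Sachiko.
Noboru is living and takes 1/20.
Sachiko is living and takes 1/20.
Umeko is living and takes 1/10.
Isamu predeceased; the 1/10 allotted to Isamu's branch passes to Isamu's issue by representation.
The 1/10 is divided into 2 equal shares of 1/20 among Satoshi, Yori.
Satoshi is living and takes 1/20.
Yori is living and takes 1/20.

Chiyo 1/10; Noboru 1/20; Sachiko 1/20; Satoshi 1/20; Umeko 1/10; Yori 1/20; Yoshiko 3/5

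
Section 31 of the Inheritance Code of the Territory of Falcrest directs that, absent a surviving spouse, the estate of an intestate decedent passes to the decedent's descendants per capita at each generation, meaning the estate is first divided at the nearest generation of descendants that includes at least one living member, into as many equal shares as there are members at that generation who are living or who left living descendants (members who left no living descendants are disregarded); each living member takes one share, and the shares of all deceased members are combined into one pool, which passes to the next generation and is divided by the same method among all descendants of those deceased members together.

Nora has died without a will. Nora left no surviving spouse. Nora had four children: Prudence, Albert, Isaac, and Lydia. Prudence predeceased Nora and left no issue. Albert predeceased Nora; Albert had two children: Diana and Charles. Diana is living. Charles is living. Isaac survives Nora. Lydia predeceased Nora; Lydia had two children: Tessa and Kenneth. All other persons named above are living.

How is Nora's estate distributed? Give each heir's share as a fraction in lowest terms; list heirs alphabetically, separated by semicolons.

There is no surviving spouse, so the entire estate passes to Nora's descendants per capita at each generation.
At generation 1 (Albert, Isaac, Lydia) there are 3 shares of (1)/3 = 1/3 each.
Living: Isaac — each takes 1/3.
Deceased: Albert and Lydia. Their combined 2/3 is pooled and carried to generation 2.
At generation 2 (Diana, Charles, Tessa, Kenneth) there are 4 shares of (2/3)/4 = 1/6 each.
Living: Diana, Charles, Tessa, and Kenneth — each takes 1/6.

Charles 1/6; Diana 1/6; Isaac 1/3; Kenneth 1/6; Tessa 1/6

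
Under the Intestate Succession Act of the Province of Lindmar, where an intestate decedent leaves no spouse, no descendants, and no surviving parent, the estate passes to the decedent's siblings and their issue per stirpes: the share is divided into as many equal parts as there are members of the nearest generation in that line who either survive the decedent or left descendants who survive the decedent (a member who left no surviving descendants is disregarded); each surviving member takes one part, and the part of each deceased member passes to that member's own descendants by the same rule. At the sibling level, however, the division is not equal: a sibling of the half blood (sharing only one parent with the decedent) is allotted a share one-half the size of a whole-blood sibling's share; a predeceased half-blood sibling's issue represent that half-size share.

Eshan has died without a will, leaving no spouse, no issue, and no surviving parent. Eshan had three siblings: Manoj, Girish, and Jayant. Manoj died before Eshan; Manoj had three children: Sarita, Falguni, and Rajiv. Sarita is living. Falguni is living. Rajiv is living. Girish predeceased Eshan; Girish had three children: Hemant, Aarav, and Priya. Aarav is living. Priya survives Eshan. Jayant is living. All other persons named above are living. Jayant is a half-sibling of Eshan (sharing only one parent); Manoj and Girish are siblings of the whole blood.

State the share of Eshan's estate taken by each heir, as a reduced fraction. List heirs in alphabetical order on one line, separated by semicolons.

Aarav 2/15; Falguni 2/15; Hemant 2/15; Jayant 1/5; Priya 2/15; Rajiv 2/15; Sarita 2/15

No spouse, descendants, or parent survives, so the estate passes to Eshan's siblings per stirpes.
Half-blood siblings count for one-half the weight of whole-blood siblings at the initial division.
Dividing 1 in proportion to weights (total weight 5/2): Manoj (weight 1) → 2/5; Girish (weight 1) → 2/5; Jayant (weight 1/2) → 1/5.
Manoj predeceased; the 2/5 allotted to Manoj's branch passes to Manoj's issue by representation.
The 2/5 is divided into 3 equal shares of 2/15 among Sarita, Falguni, Rajiv.
Sarita is living and takes 2/15.
Falguni is living and takes 2/15.
Rajiv is living and takes 2/15.
Girish predeceased; the 2/5 allotted to Girish's branch passes to Girish's issue by representation.
The 2/5 is divided into 3 equal shares of 2/15 among Hemant, Aarav, Priya.
Hemant is living and takes 2/15.
Aarav is living and takes 2/15.
Priya is living and takes 2/15.
Jayant is living and takes 1/5.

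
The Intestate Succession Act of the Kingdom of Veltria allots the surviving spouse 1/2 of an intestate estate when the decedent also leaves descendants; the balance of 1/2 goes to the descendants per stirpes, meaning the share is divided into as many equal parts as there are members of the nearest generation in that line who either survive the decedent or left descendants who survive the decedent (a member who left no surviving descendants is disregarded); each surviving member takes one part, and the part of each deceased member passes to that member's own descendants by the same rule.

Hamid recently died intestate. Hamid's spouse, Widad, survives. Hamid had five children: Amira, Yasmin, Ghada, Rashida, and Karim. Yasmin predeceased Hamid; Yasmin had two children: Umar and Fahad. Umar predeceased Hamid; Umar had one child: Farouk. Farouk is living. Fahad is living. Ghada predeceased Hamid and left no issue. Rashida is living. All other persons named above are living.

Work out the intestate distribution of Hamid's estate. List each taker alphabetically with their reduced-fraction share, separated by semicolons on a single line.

Widad, as surviving spouse, takes 1/2.
The remaining 1/2 passes to Hamid's descendants per stirpes.
Ghada left no surviving issue, so that branch lapses and is disregarded.
The 1/2 is divided into 4 equal shares of 1/8 among Amira, Yasmin, Rashida, Karim.
Amira is living and takes 1/8.
Yasmin predeceased; the 1/8 allotted to Yasmin's branch passes to Yasmin's issue by representation.
The 1/8 is divided into 2 equal shares of 1/16 among Umar, Fahad.
Umar predeceased; the 1/16 allotted to Umar's branch passes to Umar's issue by representation.
Farouk is the sole taker at this level and receives the full 1/16.
Fahad is living and takes 1/16.
Rashida is living and takes 1/8.
Karim is living and takes 1/8.

Amira 1/8; Fahad 1/16; Farouk 1/16; Karim 1/8; Rashida 1/8; Widad 1/2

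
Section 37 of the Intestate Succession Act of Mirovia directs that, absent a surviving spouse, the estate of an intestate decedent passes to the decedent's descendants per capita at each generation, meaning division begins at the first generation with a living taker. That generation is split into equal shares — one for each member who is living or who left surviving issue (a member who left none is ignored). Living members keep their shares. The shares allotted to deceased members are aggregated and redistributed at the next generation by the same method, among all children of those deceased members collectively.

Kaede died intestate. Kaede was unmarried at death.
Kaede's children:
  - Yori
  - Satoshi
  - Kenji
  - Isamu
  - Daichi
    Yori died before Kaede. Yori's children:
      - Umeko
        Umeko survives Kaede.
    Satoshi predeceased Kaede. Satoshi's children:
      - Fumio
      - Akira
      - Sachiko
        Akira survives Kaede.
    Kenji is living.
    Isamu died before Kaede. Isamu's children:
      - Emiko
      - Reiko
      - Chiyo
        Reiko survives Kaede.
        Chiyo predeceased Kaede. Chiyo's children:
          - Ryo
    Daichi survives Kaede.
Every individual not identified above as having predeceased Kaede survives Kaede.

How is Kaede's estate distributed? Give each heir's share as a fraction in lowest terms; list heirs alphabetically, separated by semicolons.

There is no surviving spouse, so the entire estate passes to Kaede's descendants per capita at each generation.
At generation 1 (Yori, Satoshi, Kenji, Isamu, Daichi) there are 5 shares of (1)/5 = 1/5 each.
Living: Kenji and Daichi — each takes 1/5.
Deceased: Yori, Satoshi, and Isamu. Their combined 3/5 is pooled and carried to generation 2.
At generation 2 (Umeko, Fumio, Akira, Sachiko, Emiko, Reiko, Chiyo) there are 7 shares of (3/5)/7 = 3/35 each.
Living: Umeko, Fumio, Akira, Sachiko, Emiko, and Reiko — each takes 3/35.
Deceased: Chiyo. That 3/35 share is carried to generation 3.
At generation 3 (Ryo) there are 1 shares of (3/35)/1 = 3/35 each.
Living: Ryo — each takes 3/35.

Akira 3/35; Daichi 1/5; Emiko 3/35; Fumio 3/35; Kenji 1/5; Reiko 3/35; Ryo 3/35; Sachiko 3/35; Umeko 3/35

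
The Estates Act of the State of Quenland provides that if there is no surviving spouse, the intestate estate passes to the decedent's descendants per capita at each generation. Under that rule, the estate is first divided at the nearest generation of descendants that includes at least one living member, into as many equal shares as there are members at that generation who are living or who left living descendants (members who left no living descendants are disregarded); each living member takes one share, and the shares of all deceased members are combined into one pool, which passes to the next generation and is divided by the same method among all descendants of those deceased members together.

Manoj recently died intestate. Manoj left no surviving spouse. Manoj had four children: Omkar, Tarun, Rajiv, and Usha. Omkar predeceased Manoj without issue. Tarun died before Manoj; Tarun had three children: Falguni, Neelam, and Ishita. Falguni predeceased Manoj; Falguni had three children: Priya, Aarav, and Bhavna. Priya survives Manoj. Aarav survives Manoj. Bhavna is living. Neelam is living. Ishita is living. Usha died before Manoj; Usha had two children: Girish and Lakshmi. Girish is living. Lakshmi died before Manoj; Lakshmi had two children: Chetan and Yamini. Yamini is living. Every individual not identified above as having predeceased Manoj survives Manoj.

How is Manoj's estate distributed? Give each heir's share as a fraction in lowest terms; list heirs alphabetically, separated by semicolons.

There is no surviving spouse, so the entire estate passes to Manoj's descendants per capita at each generation.
At generation 1 (Tarun, Rajiv, Usha) there are 3 shares of (1)/3 = 1/3 each.
Living: Rajiv — each takes 1/3.
Deceased: Tarun and Usha. Their combined 2/3 is pooled and carried to generation 2.
At generation 2 (Falguni, Neelam, Ishita, Girish, Lakshmi) there are 5 shares of (2/3)/5 = 2/15 each.
Living: Neelam, Ishita, and Girish — each takes 2/15.
Deceased: Falguni and Lakshmi. Their combined 4/15 is pooled and carried to generation 3.
At generation 3 (Priya, Aarav, Bhavna, Chetan, Yamini) there are 5 shares of (4/15)/5 = 4/75 each.
Living: Priya, Aarav, Bhavna, Chetan, and Yamini — each takes 4/75.

Aarav 4/75; Bhavna 4/75; Chetan 4/75; Girish 2/15; Ishita 2/15; Neelam 2/15; Priya 4/75; Rajiv 1/3; Yamini 4/75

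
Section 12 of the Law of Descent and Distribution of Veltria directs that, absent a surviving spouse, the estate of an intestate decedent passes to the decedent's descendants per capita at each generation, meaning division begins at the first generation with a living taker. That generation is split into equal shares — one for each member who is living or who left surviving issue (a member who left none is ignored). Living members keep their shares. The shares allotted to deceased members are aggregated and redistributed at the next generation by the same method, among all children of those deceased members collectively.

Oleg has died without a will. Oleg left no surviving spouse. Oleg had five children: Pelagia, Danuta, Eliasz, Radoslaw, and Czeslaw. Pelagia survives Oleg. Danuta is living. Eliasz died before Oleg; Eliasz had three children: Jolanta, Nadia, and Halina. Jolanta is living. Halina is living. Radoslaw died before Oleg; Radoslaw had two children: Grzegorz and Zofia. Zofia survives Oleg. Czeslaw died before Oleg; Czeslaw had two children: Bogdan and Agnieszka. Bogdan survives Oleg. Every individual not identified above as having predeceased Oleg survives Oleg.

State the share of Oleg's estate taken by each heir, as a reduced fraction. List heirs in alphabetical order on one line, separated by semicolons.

Agnieszka 3/35; Bogdan 3/35; Danuta 1/5; Grzegorz 3/35; Halina 3/35; Jolanta 3/35; Nadia 3/35; Pelagia 1/5; Zofia 3/35

There is no surviving spouse, so the entire estate passes to Oleg's descendants per capita at each generation.
At generation 1 (Pelagia, Danuta, Eliasz, Radoslaw, Czeslaw) there are 5 shares of (1)/5 = 1/5 each.
Living: Pelagia and Danuta — each takes 1/5.
Deceased: Eliasz, Radoslaw, and Czeslaw. Their combined 3/5 is pooled and carried to generation 2.
At generation 2 (Jolanta, Nadia, Halina, Grzegorz, Zofia, Bogdan, Agnieszka) there are 7 shares of (3/5)/7 = 3/35 each.
Living: Jolanta, Nadia, Halina, Grzegorz, Zofia, Bogdan, and Agnieszka — each takes 3/35.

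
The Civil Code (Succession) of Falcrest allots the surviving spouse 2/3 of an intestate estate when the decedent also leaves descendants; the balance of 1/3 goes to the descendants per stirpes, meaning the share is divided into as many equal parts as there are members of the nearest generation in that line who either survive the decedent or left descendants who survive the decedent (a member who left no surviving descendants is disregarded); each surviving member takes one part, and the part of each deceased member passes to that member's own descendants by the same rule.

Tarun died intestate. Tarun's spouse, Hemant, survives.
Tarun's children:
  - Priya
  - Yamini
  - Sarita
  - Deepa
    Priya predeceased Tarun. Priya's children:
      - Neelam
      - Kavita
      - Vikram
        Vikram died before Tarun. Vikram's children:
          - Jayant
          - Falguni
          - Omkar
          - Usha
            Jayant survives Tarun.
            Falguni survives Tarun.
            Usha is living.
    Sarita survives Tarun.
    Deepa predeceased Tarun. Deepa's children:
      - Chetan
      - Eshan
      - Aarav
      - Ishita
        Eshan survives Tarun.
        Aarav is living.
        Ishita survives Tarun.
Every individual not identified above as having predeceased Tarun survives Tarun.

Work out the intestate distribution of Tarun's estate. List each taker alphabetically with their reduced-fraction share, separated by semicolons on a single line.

Hemant, as surviving spouse, takes 2/3.
The remaining 1/3 passes to Tarun's descendants per stirpes.
The 1/3 is divided into 4 equal shares of 1/12 among Priya, Yamini, Sarita, Deepa.
Priya predeceased; the 1/12 allotted to Priya's branch passes to Priya's issue by representation.
The 1/12 is divided into 3 equal shares of 1/36 among Neelam, Kavita, Vikram.
Neelam is living and takes 1/36.
Kavita is living and takes 1/36.
Vikram predeceased; the 1/36 allotted to Vikram's branch passes to Vikram's issue by representation.
The 1/36 is divided into 4 equal shares of 1/144 among Jayant, Falguni, Omkar, Usha.
Jayant is living and takes 1/144.
Falguni is living and takes 1/144.
Omkar is living and takes 1/144.
Usha is living and takes 1/144.
Yamini is living and takes 1/12.
Sarita is living and takes 1/12.
Deepa predeceased; the 1/12 allotted to Deepa's branch passes to Deepa's issue by representation.
The 1/12 is divided into 4 equal shares of 1/48 among Chetan, Eshan, Aarav, Ishita.
Chetan is living and takes 1/48.
Eshan is living and takes 1/48.
Aarav is living and takes 1/48.
Ishita is living and takes 1/48.

Aarav 1/48; Chetan 1/48; Eshan 1/48; Falguni 1/144; Hemant 2/3; Ishita 1/48; Jayant 1/144; Kavita 1/36; Neelam 1/36; Omkar 1/144; Sarita 1/12; Usha 1/144; Yamini 1/12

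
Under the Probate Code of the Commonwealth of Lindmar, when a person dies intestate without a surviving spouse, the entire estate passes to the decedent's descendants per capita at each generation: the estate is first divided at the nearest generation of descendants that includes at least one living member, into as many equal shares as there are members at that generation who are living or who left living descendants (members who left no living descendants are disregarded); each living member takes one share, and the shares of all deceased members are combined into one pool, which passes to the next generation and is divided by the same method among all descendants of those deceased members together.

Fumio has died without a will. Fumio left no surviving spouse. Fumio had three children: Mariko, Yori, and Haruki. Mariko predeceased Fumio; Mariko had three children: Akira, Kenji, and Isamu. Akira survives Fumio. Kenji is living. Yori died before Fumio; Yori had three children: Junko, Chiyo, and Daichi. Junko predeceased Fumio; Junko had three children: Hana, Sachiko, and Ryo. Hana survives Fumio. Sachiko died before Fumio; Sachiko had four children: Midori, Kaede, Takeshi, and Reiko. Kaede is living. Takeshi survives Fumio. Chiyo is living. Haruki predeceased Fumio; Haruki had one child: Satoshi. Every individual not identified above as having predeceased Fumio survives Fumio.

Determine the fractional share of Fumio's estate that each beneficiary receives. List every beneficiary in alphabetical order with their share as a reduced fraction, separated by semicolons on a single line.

There is no surviving spouse, so the entire estate passes to Fumio's descendants per capita at each generation.
No one at generation 1 (Mariko, Yori, Haruki) is living; moving to the next generation.
At generation 2 (Akira, Kenji, Isamu, Junko, Chiyo, Daichi, Satoshi) there are 7 shares of (1)/7 = 1/7 each.
Living: Akira, Kenji, Isamu, Chiyo, Daichi, and Satoshi — each takes 1/7.
Deceased: Junko. That 1/7 share is carried to generation 3.
At generation 3 (Hana, Sachiko, Ryo) there are 3 shares of (1/7)/3 = 1/21 each.
Living: Hana and Ryo — each takes 1/21.
Deceased: Sachiko. That 1/21 share is carried to generation 4.
At generation 4 (Midori, Kaede, Takeshi, Reiko) there are 4 shares of (1/21)/4 = 1/84 each.
Living: Midori, Kaede, Takeshi, and Reiko — each takes 1/84.

Akira 1/7; Chiyo 1/7; Daichi 1/7; Hana 1/21; Isamu 1/7; Kaede 1/84; Kenji 1/7; Midori 1/84; Reiko 1/84; Ryo 1/21; Satoshi 1/7; Takeshi 1/84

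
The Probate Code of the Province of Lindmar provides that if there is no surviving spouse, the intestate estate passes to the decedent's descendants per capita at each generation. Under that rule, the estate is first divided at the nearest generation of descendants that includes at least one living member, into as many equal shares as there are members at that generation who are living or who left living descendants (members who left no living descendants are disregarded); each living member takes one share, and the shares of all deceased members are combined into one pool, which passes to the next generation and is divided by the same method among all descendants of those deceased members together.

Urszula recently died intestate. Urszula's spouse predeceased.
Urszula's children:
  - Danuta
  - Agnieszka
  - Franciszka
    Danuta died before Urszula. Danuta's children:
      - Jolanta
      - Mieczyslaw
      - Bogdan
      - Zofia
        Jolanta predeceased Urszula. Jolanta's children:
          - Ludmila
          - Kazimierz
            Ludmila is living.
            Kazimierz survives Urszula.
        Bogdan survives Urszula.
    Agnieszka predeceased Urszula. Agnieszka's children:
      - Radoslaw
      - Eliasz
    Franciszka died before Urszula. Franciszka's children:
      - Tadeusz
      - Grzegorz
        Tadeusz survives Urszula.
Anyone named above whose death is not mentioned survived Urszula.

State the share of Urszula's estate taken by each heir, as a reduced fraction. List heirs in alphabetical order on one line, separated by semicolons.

There is no surviving spouse, so the entire estate passes to Urszula's descendants per capita at each generation.
No one at generation 1 (Danuta, Agnieszka, Franciszka) is living; moving to the next generation.
At generation 2 (Jolanta, Mieczyslaw, Bogdan, Zofia, Radoslaw, Eliasz, Tadeusz, Grzegorz) there are 8 shares of (1)/8 = 1/8 each.
Living: Mieczyslaw, Bogdan, Zofia, Radoslaw, Eliasz, Tadeusz, and Grzegorz — each takes 1/8.
Deceased: Jolanta. That 1/8 share is carried to generation 3.
At generation 3 (Ludmila, Kazimierz) there are 2 shares of (1/8)/2 = 1/16 each.
Living: Ludmila and Kazimierz — each takes 1/16.

Bogdan 1/8; Eliasz 1/8; Grzegorz 1/8; Kazimierz 1/16; Ludmila 1/16; Mieczyslaw 1/8; Radoslaw 1/8; Tadeusz 1/8; Zofia 1/8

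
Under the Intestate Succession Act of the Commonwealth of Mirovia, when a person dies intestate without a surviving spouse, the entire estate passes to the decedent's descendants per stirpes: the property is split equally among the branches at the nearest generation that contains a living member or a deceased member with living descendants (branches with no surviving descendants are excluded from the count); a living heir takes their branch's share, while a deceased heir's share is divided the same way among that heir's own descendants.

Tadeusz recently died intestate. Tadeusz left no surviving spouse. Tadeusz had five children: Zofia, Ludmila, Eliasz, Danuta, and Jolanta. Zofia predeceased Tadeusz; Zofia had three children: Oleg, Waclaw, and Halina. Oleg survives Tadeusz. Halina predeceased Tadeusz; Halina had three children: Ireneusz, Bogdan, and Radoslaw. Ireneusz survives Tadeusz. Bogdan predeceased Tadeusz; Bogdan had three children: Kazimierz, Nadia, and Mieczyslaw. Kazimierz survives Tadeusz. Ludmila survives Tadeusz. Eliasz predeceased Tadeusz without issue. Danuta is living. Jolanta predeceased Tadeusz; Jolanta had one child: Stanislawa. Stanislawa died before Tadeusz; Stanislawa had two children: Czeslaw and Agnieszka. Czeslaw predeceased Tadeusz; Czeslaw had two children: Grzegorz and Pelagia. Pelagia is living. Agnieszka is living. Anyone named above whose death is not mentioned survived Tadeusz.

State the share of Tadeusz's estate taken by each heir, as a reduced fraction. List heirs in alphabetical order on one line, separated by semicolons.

There is no surviving spouse, so the entire estate passes to Tadeusz's descendants per stirpes.
Eliasz left no surviving issue, so that branch lapses and is disregarded.
The estate is divided into 4 equal shares of 1/4 among Zofia, Ludmila, Danuta, Jolanta.
Zofia predeceased; the 1/4 allotted to Zofia's branch passes to Zofia's issue by representation.
The 1/4 is divided into 3 equal shares of 1/12 among Oleg, Waclaw, Halina.
Oleg is living and takes 1/12.
Waclaw is living and takes 1/12.
Halina predeceased; the 1/12 allotted to Halina's branch passes to Halina's issue by representation.
The 1/12 is divided into 3 equal shares of 1/36 among Ireneusz, Bogdan, Radoslaw.
Ireneusz is living and takes 1/36.
Bogdan predeceased; the 1/36 allotted to Bogdan's branch passes to Bogdan's issue by representation.
The 1/36 is divided into 3 equal shares of 1/108 among Kazimierz, Nadia, Mieczyslaw.
Kazimierz is living and takes 1/108.
Nadia is living and takes 1/108.
Mieczyslaw is living and takes 1/108.
Radoslaw is living and takes 1/36.
Ludmila is living and takes 1/4.
Danuta is living and takes 1/4.
Jolanta predeceased; the 1/4 allotted to Jolanta's branch passes to Jolanta's issue by representation.
Stanislawa's line is the sole branch at this level, so the full 1/4 passes to Stanislawa's issue by representation.
The 1/4 is divided into 2 equal shares of 1/8 among Czeslaw, Agnieszka.
Czeslaw predeceased; the 1/8 allotted to Czeslaw's branch passes to Czeslaw's issue by representation.
The 1/8 is divided into 2 equal shares of 1/16 among Grzegorz, Pelagia.
Grzegorz is living and takes 1/16.
Pelagia is living and takes 1/16.
Agnieszka is living and takes 1/8.

Agnieszka 1/8; Danuta 1/4; Grzegorz 1/16; Ireneusz 1/36; Kazimierz 1/108; Ludmila 1/4; Mieczyslaw 1/108; Nadia 1/108; Oleg 1/12; Pelagia 1/16; Radoslaw 1/36; Waclaw 1/12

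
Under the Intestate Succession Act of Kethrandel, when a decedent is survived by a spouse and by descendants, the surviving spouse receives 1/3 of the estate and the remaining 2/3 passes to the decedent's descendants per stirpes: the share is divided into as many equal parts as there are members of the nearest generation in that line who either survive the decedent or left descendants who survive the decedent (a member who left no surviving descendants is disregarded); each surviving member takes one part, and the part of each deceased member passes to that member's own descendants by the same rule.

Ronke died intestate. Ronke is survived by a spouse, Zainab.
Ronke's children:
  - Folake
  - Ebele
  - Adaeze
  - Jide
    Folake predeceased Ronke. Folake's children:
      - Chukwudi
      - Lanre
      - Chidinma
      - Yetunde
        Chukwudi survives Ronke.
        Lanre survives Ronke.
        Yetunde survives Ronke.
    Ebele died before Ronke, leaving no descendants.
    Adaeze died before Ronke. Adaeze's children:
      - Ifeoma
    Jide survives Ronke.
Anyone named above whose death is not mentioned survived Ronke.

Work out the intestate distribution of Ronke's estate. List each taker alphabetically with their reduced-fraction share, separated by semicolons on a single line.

Chidinma 1/18; Chukwudi 1/18; Ifeoma 2/9; Jide 2/9; Lanre 1/18; Yetunde 1/18; Zainab 1/3

Zainab, as surviving spouse, takes 1/3.
The remaining 2/3 passes to Ronke's descendants per stirpes.
Ebele left no surviving issue, so that branch lapses and is disregarded.
The 2/3 is divided into 3 equal shares of 2/9 among Folake, Adaeze, Jide.
Folake predeceased; the 2/9 allotted to Folake's branch passes to Folake's issue by representation.
The 2/9 is divided into 4 equal shares of 1/18 among Chukwudi, Lanre, Chidinma, Yetunde.
Chukwudi is living and takes 1/18.
Lanre is living and takes 1/18.
Chidinma is living and takes 1/18.
Yetunde is living and takes 1/18.
Adaeze predeceased; the 2/9 allotted to Adaeze's branch passes to Adaeze's issue by representation.
Ifeoma is the sole taker at this level and receives the full 2/9.
Jide is living and takes 2/9.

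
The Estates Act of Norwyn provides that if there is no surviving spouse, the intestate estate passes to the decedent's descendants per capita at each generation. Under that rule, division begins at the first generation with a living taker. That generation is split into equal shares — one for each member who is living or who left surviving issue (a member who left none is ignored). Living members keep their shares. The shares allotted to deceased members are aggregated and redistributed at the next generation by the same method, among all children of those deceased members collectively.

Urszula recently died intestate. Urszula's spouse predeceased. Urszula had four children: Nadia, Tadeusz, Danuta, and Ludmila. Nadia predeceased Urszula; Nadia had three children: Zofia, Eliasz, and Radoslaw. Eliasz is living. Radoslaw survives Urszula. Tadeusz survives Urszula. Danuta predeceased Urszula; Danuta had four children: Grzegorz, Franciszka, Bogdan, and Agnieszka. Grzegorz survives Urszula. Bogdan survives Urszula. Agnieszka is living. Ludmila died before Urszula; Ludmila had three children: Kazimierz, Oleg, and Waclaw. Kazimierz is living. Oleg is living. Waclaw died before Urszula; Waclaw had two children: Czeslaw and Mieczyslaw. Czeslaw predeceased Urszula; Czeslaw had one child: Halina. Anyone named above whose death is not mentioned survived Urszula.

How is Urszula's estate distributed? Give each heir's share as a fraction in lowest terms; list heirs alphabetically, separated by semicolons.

Agnieszka 3/40; Bogdan 3/40; Eliasz 3/40; Franciszka 3/40; Grzegorz 3/40; Halina 3/80; Kazimierz 3/40; Mieczyslaw 3/80; Oleg 3/40; Radoslaw 3/40; Tadeusz 1/4; Zofia 3/40

There is no surviving spouse, so the entire estate passes to Urszula's descendants per capita at each generation.
At generation 1 (Nadia, Tadeusz, Danuta, Ludmila) there are 4 shares of (1)/4 = 1/4 each.
Living: Tadeusz — each takes 1/4.
Deceased: Nadia, Danuta, and Ludmila. Their combined 3/4 is pooled and carried to generation 2.
At generation 2 (Zofia, Eliasz, Radoslaw, Grzegorz, Franciszka, Bogdan, Agnieszka, Kazimierz, Oleg, Waclaw) there are 10 shares of (3/4)/10 = 3/40 each.
Living: Zofia, Eliasz, Radoslaw, Grzegorz, Franciszka, Bogdan, Agnieszka, Kazimierz, and Oleg — each takes 3/40.
Deceased: Waclaw. That 3/40 share is carried to generation 3.
At generation 3 (Czeslaw, Mieczyslaw) there are 2 shares of (3/40)/2 = 3/80 each.
Living: Mieczyslaw — each takes 3/80.
Deceased: Czeslaw. That 3/80 share is carried to generation 4.
At generation 4 (Halina) there are 1 shares of (3/80)/1 = 3/80 each.
Living: Halina — each takes 3/80.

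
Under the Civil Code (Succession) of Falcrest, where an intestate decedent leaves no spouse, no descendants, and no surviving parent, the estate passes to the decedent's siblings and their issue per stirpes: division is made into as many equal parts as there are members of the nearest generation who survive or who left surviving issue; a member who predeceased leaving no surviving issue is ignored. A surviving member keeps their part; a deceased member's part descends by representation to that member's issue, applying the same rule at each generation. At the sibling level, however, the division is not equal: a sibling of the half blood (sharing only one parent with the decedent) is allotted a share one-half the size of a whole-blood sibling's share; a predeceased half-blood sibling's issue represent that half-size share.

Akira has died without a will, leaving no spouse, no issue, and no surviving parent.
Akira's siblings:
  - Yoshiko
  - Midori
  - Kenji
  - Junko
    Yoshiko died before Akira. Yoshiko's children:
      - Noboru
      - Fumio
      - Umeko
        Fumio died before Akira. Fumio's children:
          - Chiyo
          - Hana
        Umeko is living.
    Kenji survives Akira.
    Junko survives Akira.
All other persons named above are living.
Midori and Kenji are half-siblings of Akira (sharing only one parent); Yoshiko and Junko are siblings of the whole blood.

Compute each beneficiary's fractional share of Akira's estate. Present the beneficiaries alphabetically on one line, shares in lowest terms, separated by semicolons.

Chiyo 1/18; Hana 1/18; Junko 1/3; Kenji 1/6; Midori 1/6; Noboru 1/9; Umeko 1/9

No spouse, descendants, or parent survives, so the estate passes to Akira's siblings per stirpes.
Half-blood siblings count for one-half the weight of whole-blood siblings at the initial division.
Dividing 1 in proportion to weights (total weight 3): Yoshiko (weight 1) → 1/3; Midori (weight 1/2) → 1/6; Kenji (weight 1/2) → 1/6; Junko (weight 1) → 1/3.
Yoshiko predeceased; the 1/3 allotted to Yoshiko's branch passes to Yoshiko's issue by representation.
The 1/3 is divided into 3 equal shares of 1/9 among Noboru, Fumio, Umeko.
Noboru is living and takes 1/9.
Fumio predeceased; the 1/9 allotted to Fumio's branch passes to Fumio's issue by representation.
The 1/9 is divided into 2 equal shares of 1/18 among Chiyo, Hana.
Chiyo is living and takes 1/18.
Hana is living and takes 1/18.
Umeko is living and takes 1/9.
Midori is living and takes 1/6.
Kenji is living and takes 1/6.
Junko is living and takes 1/3.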